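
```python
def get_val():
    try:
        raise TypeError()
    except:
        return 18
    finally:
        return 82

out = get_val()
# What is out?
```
82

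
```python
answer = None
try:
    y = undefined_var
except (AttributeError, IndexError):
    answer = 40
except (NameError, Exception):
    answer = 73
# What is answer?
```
73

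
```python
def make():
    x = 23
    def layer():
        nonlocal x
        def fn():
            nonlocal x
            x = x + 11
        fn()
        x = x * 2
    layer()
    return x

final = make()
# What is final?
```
68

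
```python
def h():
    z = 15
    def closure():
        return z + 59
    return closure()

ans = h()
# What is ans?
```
74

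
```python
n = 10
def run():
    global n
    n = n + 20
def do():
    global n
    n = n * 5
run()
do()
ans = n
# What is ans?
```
150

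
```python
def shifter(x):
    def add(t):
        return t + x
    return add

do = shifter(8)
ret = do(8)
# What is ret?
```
16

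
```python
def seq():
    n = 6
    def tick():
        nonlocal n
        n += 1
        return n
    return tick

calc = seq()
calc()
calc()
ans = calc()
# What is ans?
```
9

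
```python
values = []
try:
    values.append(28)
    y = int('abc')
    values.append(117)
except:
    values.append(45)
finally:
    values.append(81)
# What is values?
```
[28, 45, 81]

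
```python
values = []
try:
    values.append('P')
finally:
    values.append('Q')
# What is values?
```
['P', 'Q']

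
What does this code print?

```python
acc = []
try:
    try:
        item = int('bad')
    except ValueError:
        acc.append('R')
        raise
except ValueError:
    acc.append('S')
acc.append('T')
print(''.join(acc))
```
RST

raise without argument re-raises current exception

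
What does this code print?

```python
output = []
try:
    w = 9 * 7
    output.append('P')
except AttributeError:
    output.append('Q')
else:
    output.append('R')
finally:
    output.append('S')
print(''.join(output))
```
PRS

else runs before finally when no exception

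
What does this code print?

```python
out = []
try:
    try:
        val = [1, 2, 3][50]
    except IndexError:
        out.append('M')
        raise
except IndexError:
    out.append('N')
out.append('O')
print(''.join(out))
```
MNO

raise without argument re-raises current exception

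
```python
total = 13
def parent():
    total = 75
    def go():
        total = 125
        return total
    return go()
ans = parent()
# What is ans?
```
125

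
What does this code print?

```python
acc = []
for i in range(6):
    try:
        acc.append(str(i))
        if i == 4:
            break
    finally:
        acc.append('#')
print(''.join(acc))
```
0#1#2#3#4#

finally runs even when breaking out of loop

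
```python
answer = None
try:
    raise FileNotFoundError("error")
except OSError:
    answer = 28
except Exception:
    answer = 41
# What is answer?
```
28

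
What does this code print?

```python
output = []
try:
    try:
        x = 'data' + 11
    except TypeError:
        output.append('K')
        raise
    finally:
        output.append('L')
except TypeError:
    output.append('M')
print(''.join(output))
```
KLM

finally runs before re-raised exception propagates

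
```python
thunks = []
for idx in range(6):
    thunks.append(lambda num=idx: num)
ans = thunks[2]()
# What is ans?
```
2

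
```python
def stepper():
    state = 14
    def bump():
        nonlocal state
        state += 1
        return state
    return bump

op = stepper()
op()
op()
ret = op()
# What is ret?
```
17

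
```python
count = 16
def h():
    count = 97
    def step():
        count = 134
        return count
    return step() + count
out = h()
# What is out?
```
231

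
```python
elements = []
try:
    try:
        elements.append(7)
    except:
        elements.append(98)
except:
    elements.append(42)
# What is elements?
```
[7]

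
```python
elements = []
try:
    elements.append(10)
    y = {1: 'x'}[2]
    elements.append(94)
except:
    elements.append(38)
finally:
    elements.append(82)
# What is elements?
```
[10, 38, 82]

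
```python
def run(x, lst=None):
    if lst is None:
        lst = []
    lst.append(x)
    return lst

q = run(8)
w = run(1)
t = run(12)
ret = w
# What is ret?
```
[1]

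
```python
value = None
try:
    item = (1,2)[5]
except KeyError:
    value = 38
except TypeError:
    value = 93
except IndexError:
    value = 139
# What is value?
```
139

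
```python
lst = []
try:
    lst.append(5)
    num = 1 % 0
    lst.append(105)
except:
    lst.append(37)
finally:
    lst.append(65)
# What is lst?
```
[5, 37, 65]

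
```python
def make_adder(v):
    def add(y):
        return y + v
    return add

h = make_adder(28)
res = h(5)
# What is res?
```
33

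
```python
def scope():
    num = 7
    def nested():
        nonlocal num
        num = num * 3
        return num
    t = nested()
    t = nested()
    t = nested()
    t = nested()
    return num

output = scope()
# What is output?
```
567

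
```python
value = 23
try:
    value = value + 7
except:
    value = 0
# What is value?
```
30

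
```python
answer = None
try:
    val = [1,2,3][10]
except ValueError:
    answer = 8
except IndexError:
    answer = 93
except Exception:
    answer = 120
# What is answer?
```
93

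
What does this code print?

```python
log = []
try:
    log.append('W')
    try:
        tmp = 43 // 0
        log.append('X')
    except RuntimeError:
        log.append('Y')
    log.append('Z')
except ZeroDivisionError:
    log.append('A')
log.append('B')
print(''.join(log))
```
WAB

Inner handler doesn't match, propagates to outer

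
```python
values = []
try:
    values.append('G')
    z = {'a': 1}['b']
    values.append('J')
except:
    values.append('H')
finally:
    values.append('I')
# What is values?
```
['G', 'H', 'I']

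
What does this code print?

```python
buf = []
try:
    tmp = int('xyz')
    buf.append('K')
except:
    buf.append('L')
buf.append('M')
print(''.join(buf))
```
LM

Exception raised in try, caught by bare except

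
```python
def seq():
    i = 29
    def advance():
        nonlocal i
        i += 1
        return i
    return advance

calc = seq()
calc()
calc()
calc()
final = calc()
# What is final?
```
33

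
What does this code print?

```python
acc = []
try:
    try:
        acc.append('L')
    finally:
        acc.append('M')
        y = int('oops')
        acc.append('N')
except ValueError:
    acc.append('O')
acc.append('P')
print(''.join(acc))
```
LMOP

Exception in inner finally caught by outer except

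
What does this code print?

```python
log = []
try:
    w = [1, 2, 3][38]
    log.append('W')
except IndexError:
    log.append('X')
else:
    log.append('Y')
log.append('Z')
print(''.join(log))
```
XZ

else block skipped when exception is caught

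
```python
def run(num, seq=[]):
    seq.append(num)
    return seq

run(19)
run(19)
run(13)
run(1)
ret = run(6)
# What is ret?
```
[19, 19, 13, 1, 6]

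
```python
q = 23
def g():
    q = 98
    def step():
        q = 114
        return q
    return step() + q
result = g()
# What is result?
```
212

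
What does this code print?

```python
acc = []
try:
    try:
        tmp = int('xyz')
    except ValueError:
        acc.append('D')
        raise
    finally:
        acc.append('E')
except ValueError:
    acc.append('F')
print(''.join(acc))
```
DEF

finally runs before re-raised exception propagates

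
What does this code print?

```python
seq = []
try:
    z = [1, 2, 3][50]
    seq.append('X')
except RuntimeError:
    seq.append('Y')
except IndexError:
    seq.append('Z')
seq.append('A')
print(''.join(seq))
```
ZA

IndexError is caught by its specific handler, not RuntimeError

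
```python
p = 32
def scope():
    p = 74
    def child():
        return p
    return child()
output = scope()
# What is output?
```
74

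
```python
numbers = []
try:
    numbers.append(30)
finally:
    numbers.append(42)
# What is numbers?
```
[30, 42]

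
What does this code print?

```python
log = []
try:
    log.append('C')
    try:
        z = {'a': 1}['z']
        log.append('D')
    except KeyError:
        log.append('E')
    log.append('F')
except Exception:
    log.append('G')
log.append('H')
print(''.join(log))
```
CEFH

Inner exception caught by inner handler, outer continues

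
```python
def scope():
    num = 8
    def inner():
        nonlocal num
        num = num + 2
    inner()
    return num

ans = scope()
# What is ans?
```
10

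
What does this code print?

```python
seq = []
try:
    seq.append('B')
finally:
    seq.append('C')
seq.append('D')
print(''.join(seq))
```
BCD

try/finally without except, no exception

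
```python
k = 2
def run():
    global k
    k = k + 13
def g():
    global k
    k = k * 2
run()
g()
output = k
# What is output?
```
30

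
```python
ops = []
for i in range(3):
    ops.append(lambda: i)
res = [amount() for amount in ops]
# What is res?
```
[2, 2, 2]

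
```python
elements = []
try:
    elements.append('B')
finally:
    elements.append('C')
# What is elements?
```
['B', 'C']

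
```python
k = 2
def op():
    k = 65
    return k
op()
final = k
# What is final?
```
2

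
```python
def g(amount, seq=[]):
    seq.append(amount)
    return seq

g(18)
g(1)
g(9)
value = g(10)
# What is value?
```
[18, 1, 9, 10]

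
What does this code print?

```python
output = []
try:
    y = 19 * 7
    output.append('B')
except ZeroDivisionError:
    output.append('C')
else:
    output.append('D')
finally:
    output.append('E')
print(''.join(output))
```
BDE

else runs before finally when no exception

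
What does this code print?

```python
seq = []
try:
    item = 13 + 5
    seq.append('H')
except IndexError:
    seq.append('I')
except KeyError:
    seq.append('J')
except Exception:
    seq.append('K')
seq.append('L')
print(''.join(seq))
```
HL

No exception, try block completes normally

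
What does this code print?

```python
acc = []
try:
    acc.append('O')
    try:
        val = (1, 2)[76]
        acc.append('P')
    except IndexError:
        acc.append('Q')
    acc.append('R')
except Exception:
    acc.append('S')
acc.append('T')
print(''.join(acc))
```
OQRT

Inner exception caught by inner handler, outer continues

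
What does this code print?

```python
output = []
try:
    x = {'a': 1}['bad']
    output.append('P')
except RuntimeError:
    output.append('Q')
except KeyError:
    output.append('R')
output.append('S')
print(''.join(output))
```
RS

KeyError is caught by its specific handler, not RuntimeError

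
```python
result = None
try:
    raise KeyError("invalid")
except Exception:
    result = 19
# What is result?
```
19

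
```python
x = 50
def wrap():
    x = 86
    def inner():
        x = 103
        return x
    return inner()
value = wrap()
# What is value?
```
103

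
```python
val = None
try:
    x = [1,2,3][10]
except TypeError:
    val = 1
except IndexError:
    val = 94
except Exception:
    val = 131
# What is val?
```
94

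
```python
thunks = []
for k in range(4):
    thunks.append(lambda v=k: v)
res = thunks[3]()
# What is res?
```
3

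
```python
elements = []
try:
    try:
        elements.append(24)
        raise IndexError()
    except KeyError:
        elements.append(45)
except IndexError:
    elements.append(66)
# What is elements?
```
[24, 66]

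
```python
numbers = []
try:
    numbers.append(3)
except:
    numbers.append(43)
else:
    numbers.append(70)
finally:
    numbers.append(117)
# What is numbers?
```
[3, 70, 117]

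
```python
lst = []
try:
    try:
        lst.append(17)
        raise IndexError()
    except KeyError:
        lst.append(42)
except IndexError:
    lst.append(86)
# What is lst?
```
[17, 86]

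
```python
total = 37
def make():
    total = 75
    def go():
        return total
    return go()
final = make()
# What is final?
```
75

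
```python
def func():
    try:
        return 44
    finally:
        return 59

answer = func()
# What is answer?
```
59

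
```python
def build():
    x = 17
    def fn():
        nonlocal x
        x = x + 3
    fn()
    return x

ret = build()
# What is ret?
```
20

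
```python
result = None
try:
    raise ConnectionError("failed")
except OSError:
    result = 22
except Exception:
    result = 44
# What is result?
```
22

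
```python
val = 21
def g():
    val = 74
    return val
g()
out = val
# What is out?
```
21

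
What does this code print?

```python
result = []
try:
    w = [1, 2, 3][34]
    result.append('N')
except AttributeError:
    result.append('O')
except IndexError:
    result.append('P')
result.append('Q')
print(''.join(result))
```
PQ

IndexError is caught by its specific handler, not AttributeError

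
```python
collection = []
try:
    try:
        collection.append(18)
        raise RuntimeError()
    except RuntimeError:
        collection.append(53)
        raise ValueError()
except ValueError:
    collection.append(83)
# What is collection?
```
[18, 53, 83]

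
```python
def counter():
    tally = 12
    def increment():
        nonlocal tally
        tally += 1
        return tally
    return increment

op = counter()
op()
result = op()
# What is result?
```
14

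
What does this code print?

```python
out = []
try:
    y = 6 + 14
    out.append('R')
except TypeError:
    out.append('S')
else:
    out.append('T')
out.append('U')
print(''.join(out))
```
RTU

else block runs when no exception occurs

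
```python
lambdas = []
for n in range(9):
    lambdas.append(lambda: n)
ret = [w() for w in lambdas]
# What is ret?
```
[8, 8, 8, 8, 8, 8, 8, 8, 8]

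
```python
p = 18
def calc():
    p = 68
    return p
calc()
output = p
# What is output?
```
18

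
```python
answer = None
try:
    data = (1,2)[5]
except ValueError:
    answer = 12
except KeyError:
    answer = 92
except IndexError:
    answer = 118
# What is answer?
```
118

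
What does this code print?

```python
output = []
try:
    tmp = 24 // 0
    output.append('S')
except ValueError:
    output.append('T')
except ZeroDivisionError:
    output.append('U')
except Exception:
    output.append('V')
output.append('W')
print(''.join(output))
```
UW

ZeroDivisionError matches before generic Exception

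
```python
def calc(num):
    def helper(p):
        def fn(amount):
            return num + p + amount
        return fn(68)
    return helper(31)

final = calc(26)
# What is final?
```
125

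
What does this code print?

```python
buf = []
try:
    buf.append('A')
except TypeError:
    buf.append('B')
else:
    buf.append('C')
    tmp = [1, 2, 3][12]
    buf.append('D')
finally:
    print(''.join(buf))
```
AC

Try succeeds, else appends 'C', IndexError in else is uncaught, finally prints before exception propagates ('D' never appended)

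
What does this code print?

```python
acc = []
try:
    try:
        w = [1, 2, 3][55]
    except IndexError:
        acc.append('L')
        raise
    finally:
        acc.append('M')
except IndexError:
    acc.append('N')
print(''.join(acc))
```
LMN

finally runs before re-raised exception propagates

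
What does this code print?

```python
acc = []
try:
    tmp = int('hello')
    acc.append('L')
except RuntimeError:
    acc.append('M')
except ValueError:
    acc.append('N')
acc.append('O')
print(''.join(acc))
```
NO

ValueError is caught by its specific handler, not RuntimeError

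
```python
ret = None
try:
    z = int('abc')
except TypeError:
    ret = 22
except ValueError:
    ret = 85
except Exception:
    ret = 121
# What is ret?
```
85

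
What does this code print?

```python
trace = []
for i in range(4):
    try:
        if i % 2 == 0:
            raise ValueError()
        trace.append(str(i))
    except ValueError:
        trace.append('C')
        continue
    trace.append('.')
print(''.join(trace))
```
C1.C3.

continue in except skips rest of loop body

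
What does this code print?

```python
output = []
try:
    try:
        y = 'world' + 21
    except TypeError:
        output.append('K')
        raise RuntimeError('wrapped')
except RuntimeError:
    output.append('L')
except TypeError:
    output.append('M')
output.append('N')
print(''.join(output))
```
KLN

RuntimeError raised and caught, original TypeError not re-raised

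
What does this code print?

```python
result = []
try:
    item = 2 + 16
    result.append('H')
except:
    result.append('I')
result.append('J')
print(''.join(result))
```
HJ

No exception, try block completes normally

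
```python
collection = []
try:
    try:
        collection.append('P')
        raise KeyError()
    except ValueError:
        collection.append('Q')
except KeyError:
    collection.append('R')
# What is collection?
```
['P', 'R']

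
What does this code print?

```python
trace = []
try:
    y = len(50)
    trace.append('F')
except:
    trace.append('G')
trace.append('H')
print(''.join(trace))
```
GH

Exception raised in try, caught by bare except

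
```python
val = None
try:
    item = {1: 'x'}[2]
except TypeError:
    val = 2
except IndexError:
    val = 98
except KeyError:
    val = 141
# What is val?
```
141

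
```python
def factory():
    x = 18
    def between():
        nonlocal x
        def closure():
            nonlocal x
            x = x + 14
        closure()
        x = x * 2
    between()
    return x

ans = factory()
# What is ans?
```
64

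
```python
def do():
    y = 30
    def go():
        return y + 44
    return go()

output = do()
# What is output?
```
74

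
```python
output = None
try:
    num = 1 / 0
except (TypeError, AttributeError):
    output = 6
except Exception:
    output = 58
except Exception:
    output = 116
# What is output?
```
58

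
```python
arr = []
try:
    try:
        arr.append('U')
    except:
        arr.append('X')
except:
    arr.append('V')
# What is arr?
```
['U']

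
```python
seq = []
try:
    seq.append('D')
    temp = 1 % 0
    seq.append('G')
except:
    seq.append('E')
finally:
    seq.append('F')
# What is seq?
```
['D', 'E', 'F']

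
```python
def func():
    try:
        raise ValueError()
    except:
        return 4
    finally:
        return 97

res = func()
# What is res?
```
97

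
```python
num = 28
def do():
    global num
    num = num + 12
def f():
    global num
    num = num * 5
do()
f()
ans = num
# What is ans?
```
200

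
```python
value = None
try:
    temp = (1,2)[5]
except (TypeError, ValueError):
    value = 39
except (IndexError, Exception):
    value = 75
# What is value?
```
75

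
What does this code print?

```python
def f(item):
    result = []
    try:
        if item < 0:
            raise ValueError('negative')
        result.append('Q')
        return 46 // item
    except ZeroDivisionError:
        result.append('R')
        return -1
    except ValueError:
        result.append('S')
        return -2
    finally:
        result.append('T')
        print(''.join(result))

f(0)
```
QRT

item=0 causes ZeroDivisionError, caught, finally prints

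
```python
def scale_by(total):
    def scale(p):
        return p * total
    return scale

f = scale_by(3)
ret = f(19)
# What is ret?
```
57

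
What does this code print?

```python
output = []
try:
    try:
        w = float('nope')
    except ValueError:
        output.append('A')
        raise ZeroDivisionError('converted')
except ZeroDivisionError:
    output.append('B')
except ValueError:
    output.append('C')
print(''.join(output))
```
AB

New ZeroDivisionError raised, caught by outer ZeroDivisionError handler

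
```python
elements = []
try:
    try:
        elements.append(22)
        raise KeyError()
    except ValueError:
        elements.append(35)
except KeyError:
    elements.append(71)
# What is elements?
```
[22, 71]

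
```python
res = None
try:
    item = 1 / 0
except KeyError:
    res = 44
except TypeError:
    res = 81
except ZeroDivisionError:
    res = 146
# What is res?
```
146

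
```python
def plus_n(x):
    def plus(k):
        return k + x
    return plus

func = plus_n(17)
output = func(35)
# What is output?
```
52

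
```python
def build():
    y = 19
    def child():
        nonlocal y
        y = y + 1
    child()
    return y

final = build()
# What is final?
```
20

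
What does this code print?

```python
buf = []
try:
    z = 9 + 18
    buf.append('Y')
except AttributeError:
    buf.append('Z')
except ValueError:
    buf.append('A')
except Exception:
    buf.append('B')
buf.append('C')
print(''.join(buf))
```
YC

No exception, try block completes normally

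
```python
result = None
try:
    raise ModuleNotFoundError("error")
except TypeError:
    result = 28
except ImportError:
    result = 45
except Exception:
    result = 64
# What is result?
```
45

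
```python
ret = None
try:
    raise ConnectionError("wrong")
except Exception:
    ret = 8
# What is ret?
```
8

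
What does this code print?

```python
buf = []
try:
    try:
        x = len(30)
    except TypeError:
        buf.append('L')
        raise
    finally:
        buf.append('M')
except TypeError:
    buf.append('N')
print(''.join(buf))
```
LMN

finally runs before re-raised exception propagates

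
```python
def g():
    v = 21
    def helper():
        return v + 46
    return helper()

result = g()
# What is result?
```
67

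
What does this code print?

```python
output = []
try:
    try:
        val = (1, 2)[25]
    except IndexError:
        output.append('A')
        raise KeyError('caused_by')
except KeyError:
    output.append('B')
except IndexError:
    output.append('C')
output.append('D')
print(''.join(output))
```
ABD

KeyError raised and caught, original IndexError not re-raised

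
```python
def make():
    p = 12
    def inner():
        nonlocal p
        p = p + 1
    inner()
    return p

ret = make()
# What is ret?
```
13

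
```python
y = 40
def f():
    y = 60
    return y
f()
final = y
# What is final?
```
40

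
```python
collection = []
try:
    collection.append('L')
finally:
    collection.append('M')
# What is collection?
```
['L', 'M']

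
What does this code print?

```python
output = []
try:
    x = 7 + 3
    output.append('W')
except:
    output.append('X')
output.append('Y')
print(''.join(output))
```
WY

No exception, try block completes normally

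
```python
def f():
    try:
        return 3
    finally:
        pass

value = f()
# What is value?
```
3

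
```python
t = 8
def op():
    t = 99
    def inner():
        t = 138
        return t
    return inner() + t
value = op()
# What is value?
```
237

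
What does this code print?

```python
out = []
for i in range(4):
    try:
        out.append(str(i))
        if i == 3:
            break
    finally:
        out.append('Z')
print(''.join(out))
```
0Z1Z2Z3Z

finally runs even when breaking out of loop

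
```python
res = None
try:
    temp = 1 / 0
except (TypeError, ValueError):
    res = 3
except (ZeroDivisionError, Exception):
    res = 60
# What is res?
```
60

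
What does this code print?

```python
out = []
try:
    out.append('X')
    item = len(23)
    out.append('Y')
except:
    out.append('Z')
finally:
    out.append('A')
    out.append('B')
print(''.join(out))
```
XZAB

Code before exception runs, then except, then all of finally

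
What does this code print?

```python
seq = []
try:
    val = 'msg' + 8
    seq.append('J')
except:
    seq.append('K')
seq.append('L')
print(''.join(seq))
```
KL

Exception raised in try, caught by bare except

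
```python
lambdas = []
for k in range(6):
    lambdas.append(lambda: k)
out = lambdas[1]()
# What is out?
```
5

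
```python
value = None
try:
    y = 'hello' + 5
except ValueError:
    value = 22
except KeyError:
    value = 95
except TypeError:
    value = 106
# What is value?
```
106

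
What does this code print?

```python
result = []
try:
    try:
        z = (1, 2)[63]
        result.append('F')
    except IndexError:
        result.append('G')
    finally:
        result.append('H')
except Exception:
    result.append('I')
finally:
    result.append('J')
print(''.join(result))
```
GHJ

Both finally blocks run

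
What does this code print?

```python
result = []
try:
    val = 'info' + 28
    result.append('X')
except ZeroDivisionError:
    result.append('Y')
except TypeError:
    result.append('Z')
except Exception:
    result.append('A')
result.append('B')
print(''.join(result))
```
ZB

TypeError matches before generic Exception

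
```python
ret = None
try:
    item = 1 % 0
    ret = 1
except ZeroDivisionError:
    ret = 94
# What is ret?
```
94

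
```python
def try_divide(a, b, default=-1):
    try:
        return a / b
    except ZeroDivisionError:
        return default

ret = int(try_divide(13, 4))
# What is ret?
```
3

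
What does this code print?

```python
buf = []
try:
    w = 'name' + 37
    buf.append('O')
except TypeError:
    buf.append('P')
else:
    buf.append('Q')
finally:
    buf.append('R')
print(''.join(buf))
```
PR

Exception: except runs, else skipped, finally runs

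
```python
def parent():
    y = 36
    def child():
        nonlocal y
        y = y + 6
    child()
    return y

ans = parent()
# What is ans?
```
42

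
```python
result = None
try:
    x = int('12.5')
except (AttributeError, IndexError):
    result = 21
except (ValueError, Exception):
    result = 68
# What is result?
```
68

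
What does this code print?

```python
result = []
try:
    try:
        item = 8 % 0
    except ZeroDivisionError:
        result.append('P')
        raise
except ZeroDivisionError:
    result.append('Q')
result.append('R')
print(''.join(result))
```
PQR

raise without argument re-raises current exception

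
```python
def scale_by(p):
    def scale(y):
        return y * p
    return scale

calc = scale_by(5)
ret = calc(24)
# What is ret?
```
120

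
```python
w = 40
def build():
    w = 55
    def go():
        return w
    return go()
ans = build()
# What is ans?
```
55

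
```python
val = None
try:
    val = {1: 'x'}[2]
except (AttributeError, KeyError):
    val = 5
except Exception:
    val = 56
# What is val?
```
5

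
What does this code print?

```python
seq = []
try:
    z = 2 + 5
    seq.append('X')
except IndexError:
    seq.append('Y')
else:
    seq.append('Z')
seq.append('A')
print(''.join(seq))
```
XZA

else block runs when no exception occurs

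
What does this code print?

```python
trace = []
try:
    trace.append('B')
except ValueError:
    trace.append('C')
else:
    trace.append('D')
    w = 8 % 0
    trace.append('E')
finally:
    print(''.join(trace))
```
BD

Try succeeds, else appends 'D', ZeroDivisionError in else is uncaught, finally prints before exception propagates ('E' never appended)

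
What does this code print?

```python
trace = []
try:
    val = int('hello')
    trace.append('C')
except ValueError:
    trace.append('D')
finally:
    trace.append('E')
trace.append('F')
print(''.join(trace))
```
DEF

finally always runs, even after exception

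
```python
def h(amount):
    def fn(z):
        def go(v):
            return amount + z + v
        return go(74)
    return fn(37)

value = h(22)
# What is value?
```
133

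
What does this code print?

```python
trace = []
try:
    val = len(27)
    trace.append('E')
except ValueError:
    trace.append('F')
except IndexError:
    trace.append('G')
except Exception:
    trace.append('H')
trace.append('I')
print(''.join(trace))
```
HI

TypeError not specifically caught, falls to Exception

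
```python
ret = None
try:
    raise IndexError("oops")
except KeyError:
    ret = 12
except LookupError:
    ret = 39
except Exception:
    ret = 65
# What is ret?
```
39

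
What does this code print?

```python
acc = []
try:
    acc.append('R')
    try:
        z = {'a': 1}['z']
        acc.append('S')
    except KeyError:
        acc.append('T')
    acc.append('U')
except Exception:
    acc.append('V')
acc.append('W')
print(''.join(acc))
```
RTUW

Inner exception caught by inner handler, outer continues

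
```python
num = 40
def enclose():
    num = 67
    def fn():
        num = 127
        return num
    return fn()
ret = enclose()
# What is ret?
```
127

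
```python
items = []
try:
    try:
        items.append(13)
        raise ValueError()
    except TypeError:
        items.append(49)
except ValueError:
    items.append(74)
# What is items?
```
[13, 74]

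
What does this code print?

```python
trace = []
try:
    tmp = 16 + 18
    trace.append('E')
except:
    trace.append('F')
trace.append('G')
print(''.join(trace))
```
EG

No exception, try block completes normally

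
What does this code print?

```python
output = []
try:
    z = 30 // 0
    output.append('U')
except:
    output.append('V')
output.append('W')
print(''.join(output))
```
VW

Exception raised in try, caught by bare except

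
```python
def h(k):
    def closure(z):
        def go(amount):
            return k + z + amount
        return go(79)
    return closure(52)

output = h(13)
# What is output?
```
144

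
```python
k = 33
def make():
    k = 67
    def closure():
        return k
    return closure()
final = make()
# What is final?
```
67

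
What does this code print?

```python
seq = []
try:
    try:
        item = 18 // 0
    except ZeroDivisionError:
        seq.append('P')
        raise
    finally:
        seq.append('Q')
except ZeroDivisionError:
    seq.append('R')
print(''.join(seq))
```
PQR

finally runs before re-raised exception propagates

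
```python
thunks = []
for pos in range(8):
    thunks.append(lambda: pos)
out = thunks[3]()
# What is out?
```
7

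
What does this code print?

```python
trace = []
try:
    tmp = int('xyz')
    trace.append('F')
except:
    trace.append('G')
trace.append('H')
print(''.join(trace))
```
GH

Exception raised in try, caught by bare except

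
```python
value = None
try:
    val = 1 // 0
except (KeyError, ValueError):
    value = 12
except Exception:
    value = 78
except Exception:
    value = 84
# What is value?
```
78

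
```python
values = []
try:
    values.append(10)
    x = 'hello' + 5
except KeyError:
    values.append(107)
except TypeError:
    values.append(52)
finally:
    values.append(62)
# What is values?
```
[10, 52, 62]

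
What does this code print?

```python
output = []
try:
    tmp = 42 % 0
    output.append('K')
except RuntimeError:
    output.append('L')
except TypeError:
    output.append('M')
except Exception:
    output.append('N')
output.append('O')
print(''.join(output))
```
NO

ZeroDivisionError not specifically caught, falls to Exception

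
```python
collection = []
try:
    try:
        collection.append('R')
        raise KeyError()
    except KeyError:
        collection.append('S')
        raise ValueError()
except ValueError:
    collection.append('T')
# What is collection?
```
['R', 'S', 'T']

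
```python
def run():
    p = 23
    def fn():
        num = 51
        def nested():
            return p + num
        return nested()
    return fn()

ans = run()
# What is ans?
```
74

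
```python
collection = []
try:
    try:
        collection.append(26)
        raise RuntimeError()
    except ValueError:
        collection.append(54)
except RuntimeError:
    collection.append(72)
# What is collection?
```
[26, 72]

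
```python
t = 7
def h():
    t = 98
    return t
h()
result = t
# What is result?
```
7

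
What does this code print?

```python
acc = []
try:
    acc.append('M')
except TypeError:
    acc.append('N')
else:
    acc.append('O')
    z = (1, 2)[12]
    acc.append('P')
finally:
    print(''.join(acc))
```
MO

Try succeeds, else appends 'O', IndexError in else is uncaught, finally prints before exception propagates ('P' never appended)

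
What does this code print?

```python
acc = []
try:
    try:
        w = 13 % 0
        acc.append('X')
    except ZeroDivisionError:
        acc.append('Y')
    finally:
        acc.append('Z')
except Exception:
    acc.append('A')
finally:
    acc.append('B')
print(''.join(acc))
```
YZB

Both finally blocks run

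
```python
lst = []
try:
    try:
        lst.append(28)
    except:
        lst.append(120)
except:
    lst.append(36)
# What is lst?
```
[28]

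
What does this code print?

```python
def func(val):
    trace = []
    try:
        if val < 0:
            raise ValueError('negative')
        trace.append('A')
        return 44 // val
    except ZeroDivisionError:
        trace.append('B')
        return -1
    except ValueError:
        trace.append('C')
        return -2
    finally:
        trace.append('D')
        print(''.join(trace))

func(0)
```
ABD

val=0 causes ZeroDivisionError, caught, finally prints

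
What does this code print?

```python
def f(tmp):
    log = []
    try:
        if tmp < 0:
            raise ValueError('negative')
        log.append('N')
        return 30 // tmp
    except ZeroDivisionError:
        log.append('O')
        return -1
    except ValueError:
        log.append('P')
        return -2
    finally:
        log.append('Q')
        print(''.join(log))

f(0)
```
NOQ

tmp=0 causes ZeroDivisionError, caught, finally prints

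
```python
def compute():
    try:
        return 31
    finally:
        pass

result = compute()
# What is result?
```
31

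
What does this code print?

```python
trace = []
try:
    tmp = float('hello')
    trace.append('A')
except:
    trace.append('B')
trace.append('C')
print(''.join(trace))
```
BC

Exception raised in try, caught by bare except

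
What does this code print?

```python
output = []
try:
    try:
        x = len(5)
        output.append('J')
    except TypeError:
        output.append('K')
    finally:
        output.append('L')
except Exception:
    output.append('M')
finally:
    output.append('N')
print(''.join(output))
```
KLN

Both finally blocks run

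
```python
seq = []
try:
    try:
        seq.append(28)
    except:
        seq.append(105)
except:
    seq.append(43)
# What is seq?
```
[28]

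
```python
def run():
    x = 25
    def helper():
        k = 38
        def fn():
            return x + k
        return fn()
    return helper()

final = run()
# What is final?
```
63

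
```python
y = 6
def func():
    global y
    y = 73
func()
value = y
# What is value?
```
73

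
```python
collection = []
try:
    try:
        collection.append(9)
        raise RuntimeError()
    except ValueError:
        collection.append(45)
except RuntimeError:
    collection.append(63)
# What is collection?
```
[9, 63]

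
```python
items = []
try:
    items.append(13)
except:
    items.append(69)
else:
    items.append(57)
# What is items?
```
[13, 57]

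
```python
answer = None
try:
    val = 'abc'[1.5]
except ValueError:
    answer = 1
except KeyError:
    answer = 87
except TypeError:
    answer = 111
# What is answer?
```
111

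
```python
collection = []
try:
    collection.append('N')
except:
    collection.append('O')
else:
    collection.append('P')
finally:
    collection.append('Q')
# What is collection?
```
['N', 'P', 'Q']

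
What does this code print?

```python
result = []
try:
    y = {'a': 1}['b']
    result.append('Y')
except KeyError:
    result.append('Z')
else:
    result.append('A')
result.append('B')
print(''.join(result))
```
ZB

else block skipped when exception is caught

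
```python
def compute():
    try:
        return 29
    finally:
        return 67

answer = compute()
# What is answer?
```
67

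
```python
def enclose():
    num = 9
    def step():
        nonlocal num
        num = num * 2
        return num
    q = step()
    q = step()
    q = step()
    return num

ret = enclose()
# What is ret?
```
72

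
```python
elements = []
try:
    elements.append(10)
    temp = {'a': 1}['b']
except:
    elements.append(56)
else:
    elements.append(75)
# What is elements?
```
[10, 56]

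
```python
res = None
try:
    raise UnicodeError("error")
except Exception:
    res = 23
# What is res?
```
23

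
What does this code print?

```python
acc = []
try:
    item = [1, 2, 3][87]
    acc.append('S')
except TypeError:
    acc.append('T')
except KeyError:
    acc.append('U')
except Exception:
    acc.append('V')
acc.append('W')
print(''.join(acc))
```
VW

IndexError not specifically caught, falls to Exception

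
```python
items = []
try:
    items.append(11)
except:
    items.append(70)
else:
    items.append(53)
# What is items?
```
[11, 53]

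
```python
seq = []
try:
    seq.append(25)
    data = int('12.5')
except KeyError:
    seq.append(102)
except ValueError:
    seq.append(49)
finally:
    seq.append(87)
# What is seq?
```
[25, 49, 87]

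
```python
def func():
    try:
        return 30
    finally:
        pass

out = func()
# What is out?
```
30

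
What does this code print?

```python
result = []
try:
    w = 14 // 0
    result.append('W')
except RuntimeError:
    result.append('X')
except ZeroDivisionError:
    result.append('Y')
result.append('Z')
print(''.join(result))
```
YZ

ZeroDivisionError is caught by its specific handler, not RuntimeError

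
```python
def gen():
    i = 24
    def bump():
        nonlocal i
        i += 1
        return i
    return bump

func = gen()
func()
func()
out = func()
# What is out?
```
27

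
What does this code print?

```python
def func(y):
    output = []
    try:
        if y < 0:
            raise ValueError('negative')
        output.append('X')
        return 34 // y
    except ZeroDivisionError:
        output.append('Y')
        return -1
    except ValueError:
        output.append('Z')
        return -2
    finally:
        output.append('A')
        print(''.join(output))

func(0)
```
XYA

y=0 causes ZeroDivisionError, caught, finally prints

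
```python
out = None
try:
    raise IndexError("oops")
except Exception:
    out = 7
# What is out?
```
7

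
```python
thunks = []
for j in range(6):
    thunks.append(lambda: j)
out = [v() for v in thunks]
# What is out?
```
[5, 5, 5, 5, 5, 5]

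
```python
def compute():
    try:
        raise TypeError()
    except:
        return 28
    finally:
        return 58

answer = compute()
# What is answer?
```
58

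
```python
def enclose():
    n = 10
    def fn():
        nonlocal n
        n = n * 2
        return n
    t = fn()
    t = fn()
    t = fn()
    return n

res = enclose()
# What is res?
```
80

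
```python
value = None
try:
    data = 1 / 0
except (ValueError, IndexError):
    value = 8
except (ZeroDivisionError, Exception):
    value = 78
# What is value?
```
78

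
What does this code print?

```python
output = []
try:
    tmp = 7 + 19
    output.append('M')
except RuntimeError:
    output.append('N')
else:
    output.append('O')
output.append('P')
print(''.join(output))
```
MOP

else block runs when no exception occurs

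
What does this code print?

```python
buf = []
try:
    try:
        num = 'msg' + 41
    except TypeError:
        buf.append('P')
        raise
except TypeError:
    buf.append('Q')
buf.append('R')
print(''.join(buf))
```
PQR

raise without argument re-raises current exception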